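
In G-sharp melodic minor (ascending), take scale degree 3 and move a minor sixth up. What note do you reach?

Scale degree 3 of G# melodic minor (ascending) is B.
A minor sixth (8 semitones) above B lands on the letter G, giving G.

G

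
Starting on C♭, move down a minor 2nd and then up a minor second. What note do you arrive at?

Cb

A minor second down from Cb is Bb (letter B, 1 semitone down).
A minor second up from Bb is Cb (letter C, 1 semitone up).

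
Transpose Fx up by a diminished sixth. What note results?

D

A sixth above F lands on the letter D.
A diminished sixth spans 7 semitones, so F## moves to pitch class 2. On the letter D that is D.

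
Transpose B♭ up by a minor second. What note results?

A second above B lands on the letter C.
A minor second spans 1 semitone, so Bb moves to pitch class 11. On the letter C that is Cb.

Cb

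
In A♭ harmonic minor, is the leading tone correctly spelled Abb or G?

Each scale degree takes a distinct letter name. Degree 7 of a scale on A must use the letter G.
G and Abb are enharmonically the same pitch, but only G uses the letter G, so it is the correct spelling here.

G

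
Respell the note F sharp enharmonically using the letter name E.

Plain E sits 2 semitones below F#, so on the letter E the same pitch needs a double sharp: E##.

E##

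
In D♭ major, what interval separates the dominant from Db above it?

The dominant of Db major is Ab.
Ab up to Db: letters A→D make it a fourth; 5 semitones makes it perfect.

perfect fourth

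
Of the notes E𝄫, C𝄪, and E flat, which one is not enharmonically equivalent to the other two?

Eb

In 12-tone equal temperament, enharmonic equivalents share a pitch class. Ebb is pitch class 2; C## is pitch class 2; Eb is pitch class 3.
Ebb and C## share pitch class 2, while Eb is pitch class 3.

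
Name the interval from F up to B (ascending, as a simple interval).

augmented fourth

The letter names run F→B, a span of 3 letter steps, so the interval is some kind of fourth.
F to B is 6 semitones. A perfect fourth is 5, so 6 makes it augmented.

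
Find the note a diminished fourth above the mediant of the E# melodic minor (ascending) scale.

C

The mediant of E# melodic minor (ascending) is G#.
A diminished fourth (4 semitones) above G# lands on the letter C, giving C.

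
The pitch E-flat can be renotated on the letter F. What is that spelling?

Eb is pitch class 3. The letter F alone is pitch class 5.
To reach pitch class 3 from F requires an offset of -2 semitones, i.e. double flat: Fbb.

Fbb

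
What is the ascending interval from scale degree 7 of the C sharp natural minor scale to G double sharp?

augmented sixth

Scale degree 7 of C# natural minor is B.
B up to G##: letters B→G make it a sixth; 10 semitones makes it augmented.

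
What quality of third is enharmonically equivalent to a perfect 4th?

augmented

A perfect fourth spans 5 semitones.
A third spanning 5 semitones is augmented (the major third is 4).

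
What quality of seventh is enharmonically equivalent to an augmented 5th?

doubly diminished

An augmented fifth spans 8 semitones.
A seventh spanning 8 semitones is doubly diminished (the major seventh is 11).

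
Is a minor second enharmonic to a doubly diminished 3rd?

A minor second spans 1 semitone; a doubly diminished third spans 1.
They are enharmonically equivalent.

Yes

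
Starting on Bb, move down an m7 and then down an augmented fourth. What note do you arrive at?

Gb

A minor seventh down from Bb is C (letter C, 10 semitones down).
An augmented fourth down from C is Gb (letter G, 6 semitones down).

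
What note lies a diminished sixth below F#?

F down a major sixth is Ab, so the target letter is A.
From F#, a diminished sixth is 7 semitones down: A##.

A##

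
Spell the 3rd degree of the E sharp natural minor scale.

G#

The E# natural minor scale runs E# F## G# A# B# C# D#.
Degree 3 is G#.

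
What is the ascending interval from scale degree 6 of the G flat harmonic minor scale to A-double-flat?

Scale degree 6 of Gb harmonic minor is Ebb.
Ebb up to Abb: letters E→A make it a fourth; 5 semitones makes it perfect.

perfect fourth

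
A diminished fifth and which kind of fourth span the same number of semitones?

A diminished fifth spans 6 semitones.
A fourth spanning 6 semitones is augmented (the perfect fourth is 5).

augmented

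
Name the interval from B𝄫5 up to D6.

augmented third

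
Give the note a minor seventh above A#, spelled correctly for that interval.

G#

A up a major seventh is G#, so the target letter is G.
From A#, a minor seventh is 10 semitones up: G#.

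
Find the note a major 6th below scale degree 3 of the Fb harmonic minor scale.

Scale degree 3 of Fb harmonic minor is Abb.
A major sixth (9 semitones) below Abb lands on the letter C, giving Cbb.

Cbb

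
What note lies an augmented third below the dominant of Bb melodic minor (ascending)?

The dominant of Bb melodic minor (ascending) is F.
An augmented third (5 semitones) below F lands on the letter D, giving Dbb.

Dbb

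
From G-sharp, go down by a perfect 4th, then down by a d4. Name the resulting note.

A##

A perfect fourth down from G# is D# (letter D, 5 semitones down).
A diminished fourth down from D# is A## (letter A, 4 semitones down).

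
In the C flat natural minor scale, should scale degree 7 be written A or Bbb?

Bbb

Each scale degree takes a distinct letter name. Degree 7 of a scale on C must use the letter B.
Bbb and A are enharmonically the same pitch, but only Bbb uses the letter B, so it is the correct spelling here.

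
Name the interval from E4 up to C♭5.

Counting letters E–F–G–A–B–C gives a sixth.
E→Cb = 7 semitones, 2 narrower than the major sixth (9), so diminished.

diminished sixth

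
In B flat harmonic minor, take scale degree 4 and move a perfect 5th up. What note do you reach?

Bb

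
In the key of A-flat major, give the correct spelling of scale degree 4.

Db

Degree 4 takes the letter 3 steps above A, which is D.
In major, degree 4 sits 5 semitones above the tonic. Ab + 5 semitones is pitch class 1, spelled on D as Db.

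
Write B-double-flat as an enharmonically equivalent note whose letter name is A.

A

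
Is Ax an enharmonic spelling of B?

A## is pitch class 11; B is pitch class 11.
All spellings map to pitch class 11, so they are enharmonically equivalent.

Yes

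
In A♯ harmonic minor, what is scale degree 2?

B#

Degree 2 takes the letter 1 step above A, which is B.
In harmonic minor, degree 2 sits 2 semitones above the tonic. A# + 2 semitones is pitch class 0, spelled on B as B#.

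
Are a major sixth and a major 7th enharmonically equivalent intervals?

A major sixth spans 9 semitones; a major seventh spans 11.
The spans differ, so they are not enharmonic equivalents.

No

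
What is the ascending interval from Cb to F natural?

Counting letters C–D–E–F gives a fourth.
Cb→F = 6 semitones, 1 wider than the perfect fourth (5), so augmented.

augmented fourth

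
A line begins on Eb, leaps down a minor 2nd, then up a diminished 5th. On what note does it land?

Ab

A minor second down from Eb is D (letter D, 1 semitone down).
A diminished fifth up from D is Ab (letter A, 6 semitones up).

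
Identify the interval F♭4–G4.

The letter names run F→G, a span of 1 letter step, so the interval is some kind of second.
Fb to G is 3 semitones. A major second is 2, so 3 makes it augmented.

augmented second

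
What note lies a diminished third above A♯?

A up a major third is C#, so the target letter is C.
From A#, a diminished third is 2 semitones up: C.

C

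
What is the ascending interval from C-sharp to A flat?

The letter names run C→A, a span of 5 letter steps, so the interval is some kind of sixth.
C# to Ab is 7 semitones. A major sixth is 9, so 7 makes it diminished.

diminished sixth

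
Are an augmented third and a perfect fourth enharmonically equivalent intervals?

An augmented third spans 5 semitones; a perfect fourth spans 5.
They are enharmonically equivalent.

Yes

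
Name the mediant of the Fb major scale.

Ab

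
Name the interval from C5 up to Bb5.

Counting letters C–D–E–F–G–A–B gives a seventh.
C→Bb = 10 semitones, 1 narrower than the major seventh (11), so minor.

minor seventh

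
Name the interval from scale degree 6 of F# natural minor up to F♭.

Scale degree 6 of F# natural minor is D.
D up to Fb: letters D→F make it a third; 2 semitones makes it diminished.

diminished third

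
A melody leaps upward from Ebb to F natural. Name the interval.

augmented second

Counting letters E–F gives a second.
Ebb→F = 3 semitones, 1 wider than the major second (2), so augmented.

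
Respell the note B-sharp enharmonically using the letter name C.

C

B# is pitch class 0. The letter C alone is pitch class 0.
Pitch class 0 on C needs no accidental: C.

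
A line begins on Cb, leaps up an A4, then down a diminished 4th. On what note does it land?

An augmented fourth up from Cb is F (letter F, 6 semitones up).
A diminished fourth down from F is C# (letter C, 4 semitones down).

C#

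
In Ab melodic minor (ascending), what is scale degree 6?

Degree 6 takes the letter 5 steps above A, which is F.
In melodic minor (ascending), degree 6 sits 9 semitones above the tonic. Ab + 9 semitones is pitch class 5, spelled on F as F.

F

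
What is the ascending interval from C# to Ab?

Counting letters C–D–E–F–G–A gives a sixth.
C#→Ab = 7 semitones, 2 narrower than the major sixth (9), so diminished.

diminished sixth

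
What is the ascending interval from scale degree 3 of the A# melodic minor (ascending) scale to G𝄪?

Scale degree 3 of A# melodic minor (ascending) is C#.
C# up to G##: letters C→G make it a fifth; 8 semitones makes it augmented.

augmented fifth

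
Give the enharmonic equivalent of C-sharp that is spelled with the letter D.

Db

Plain D sits 1 semitone above C#, so on the letter D the same pitch needs a flat: Db.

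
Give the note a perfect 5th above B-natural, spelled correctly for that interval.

F#

A fifth above B lands on the letter F.
A perfect fifth spans 7 semitones, so B moves to pitch class 6. On the letter F that is F#.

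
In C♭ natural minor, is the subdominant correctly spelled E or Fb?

Each scale degree takes a distinct letter name. Degree 4 of a scale on C must use the letter F.
Fb and E are enharmonically the same pitch, but only Fb uses the letter F, so it is the correct spelling here.

Fb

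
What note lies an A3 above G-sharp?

B##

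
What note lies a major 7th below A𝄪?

A down a major seventh is Bb, so the target letter is B.
From A##, a major seventh is 11 semitones down: B#.

B#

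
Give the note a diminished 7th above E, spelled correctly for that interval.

Db

A seventh above E lands on the letter D.
A diminished seventh spans 9 semitones, so E moves to pitch class 1. On the letter D that is Db.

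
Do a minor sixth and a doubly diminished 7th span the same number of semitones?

A minor sixth spans 8 semitones; a doubly diminished seventh spans 8.
They are enharmonically equivalent.

Yes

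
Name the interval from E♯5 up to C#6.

The letter names run E→C, a span of 5 letter steps, so the interval is some kind of sixth.
E# to C# is 8 semitones. A major sixth is 9, so 8 makes it minor.

minor sixth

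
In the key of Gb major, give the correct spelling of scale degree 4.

Cb

Degree 4 takes the letter 3 steps above G, which is C.
In major, degree 4 sits 5 semitones above the tonic. Gb + 5 semitones is pitch class 11, spelled on C as Cb.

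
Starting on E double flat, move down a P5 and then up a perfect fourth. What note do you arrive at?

Dbb

A perfect fifth down from Ebb is Abb (letter A, 7 semitones down).
A perfect fourth up from Abb is Dbb (letter D, 5 semitones up).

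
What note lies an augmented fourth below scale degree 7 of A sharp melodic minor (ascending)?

Scale degree 7 of A# melodic minor (ascending) is G##.
An augmented fourth (6 semitones) below G## lands on the letter D, giving D#.

D#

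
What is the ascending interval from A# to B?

minor second

The letter names run A→B, a span of 1 letter step, so the interval is some kind of second.
A# to B is 1 semitone. A major second is 2, so 1 makes it minor.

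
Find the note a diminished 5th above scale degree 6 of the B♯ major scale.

Scale degree 6 of B# major is G##.
A diminished fifth (6 semitones) above G## lands on the letter D, giving D#.

D#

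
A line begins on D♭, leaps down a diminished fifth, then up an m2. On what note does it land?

A diminished fifth down from Db is G (letter G, 6 semitones down).
A minor second up from G is Ab (letter A, 1 semitone up).

Ab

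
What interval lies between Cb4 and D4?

Counting letters C–D gives a second.
Cb→D = 3 semitones, 1 wider than the major second (2), so augmented.

augmented second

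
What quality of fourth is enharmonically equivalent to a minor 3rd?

doubly diminished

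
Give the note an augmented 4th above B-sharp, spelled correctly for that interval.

A fourth above B lands on the letter E.
An augmented fourth spans 6 semitones, so B# moves to pitch class 6. On the letter E that is E##.

E##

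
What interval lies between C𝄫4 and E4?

doubly augmented third

The letter names run C→E, a span of 2 letter steps, so the interval is some kind of third.
Cbb to E is 6 semitones. A major third is 4, so 6 makes it doubly augmented.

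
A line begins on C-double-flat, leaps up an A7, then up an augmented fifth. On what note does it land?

F#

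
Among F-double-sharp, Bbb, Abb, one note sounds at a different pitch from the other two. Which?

In 12-tone equal temperament, enharmonic equivalents share a pitch class. F## is pitch class 7; Bbb is pitch class 9; Abb is pitch class 7.
F## and Abb share pitch class 7, while Bbb is pitch class 9.

Bbb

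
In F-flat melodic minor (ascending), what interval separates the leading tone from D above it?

major seventh

The leading tone of Fb melodic minor (ascending) is Eb.
Eb up to D: letters E→D make it a seventh; 11 semitones makes it major.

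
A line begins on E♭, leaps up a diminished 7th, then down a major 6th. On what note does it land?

Fbb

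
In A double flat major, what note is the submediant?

Fb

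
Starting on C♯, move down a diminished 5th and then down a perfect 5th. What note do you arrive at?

A diminished fifth down from C# is F## (letter F, 6 semitones down).
A perfect fifth down from F## is B# (letter B, 7 semitones down).

B#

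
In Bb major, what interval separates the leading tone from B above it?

The leading tone of Bb major is A.
A up to B: letters A→B make it a second; 2 semitones makes it major.

major second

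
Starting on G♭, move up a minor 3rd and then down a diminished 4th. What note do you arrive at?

F

A minor third up from Gb is Bbb (letter B, 3 semitones up).
A diminished fourth down from Bbb is F (letter F, 4 semitones down).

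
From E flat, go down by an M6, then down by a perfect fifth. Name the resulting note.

A major sixth down from Eb is Gb (letter G, 9 semitones down).
A perfect fifth down from Gb is Cb (letter C, 7 semitones down).

Cb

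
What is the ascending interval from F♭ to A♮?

augmented third

Counting letters F–G–A gives a third.
Fb→A = 5 semitones, 1 wider than the major third (4), so augmented.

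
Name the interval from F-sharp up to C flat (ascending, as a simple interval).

Counting letters F–G–A–B–C gives a fifth.
F#→Cb = 5 semitones, 2 narrower than the perfect fifth (7), so doubly diminished.

doubly diminished fifth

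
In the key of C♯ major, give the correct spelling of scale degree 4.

F#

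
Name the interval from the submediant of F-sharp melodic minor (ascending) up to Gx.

augmented fourth

The submediant of F# melodic minor (ascending) is D#.
D# up to G##: letters D→G make it a fourth; 6 semitones makes it augmented.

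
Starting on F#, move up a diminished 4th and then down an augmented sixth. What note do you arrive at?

Dbb

A diminished fourth up from F# is Bb (letter B, 4 semitones up).
An augmented sixth down from Bb is Dbb (letter D, 10 semitones down).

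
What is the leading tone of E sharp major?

The E# major scale runs E# F## G## A# B# C## D##.
Degree 7 is D##.

D##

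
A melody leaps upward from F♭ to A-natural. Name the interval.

augmented third

Counting letters F–G–A gives a third.
Fb→A = 5 semitones, 1 wider than the major third (4), so augmented.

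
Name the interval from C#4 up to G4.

diminished fifth

Counting letters C–D–E–F–G gives a fifth.
C#→G = 6 semitones, 1 narrower than the perfect fifth (7), so diminished.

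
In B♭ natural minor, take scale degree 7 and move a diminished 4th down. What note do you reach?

Scale degree 7 of Bb natural minor is Ab.
A diminished fourth (4 semitones) below Ab lands on the letter E, giving E.

E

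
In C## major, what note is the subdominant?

Degree 4 takes the letter 3 steps above C, which is F.
In major, degree 4 sits 5 semitones above the tonic. C## + 5 semitones is pitch class 7, spelled on F as F##.

F##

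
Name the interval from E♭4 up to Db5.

minor seventh

The letter names run E→D, a span of 6 letter steps, so the interval is some kind of seventh.
Eb to Db is 10 semitones. A major seventh is 11, so 10 makes it minor.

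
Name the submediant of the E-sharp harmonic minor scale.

C#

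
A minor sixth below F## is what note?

F down a major sixth is Ab, so the target letter is A.
From F##, a minor sixth is 8 semitones down: A##.

A##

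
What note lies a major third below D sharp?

B

A third below D lands on the letter B.
A major third spans 4 semitones, so D# moves to pitch class 11. On the letter B that is B.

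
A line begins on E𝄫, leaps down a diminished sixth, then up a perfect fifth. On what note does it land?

A diminished sixth down from Ebb is G (letter G, 7 semitones down).
A perfect fifth up from G is D (letter D, 7 semitones up).

D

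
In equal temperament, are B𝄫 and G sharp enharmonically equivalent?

Two spellings are enharmonically equivalent only if they share a pitch class.
Here Bbb → 9, G# → 8; 8 ≠ 9, so they are not.

No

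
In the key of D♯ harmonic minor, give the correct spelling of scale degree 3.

The D# harmonic minor scale runs D# E# F# G# A# B C##.
Degree 3 is F#.

F#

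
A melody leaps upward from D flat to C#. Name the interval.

augmented seventh

The letter names run D→C, a span of 6 letter steps, so the interval is some kind of seventh.
Db to C# is 12 semitones. A major seventh is 11, so 12 makes it augmented.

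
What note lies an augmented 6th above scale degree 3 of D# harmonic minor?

Scale degree 3 of D# harmonic minor is F#.
An augmented sixth (10 semitones) above F# lands on the letter D, giving D##.

D##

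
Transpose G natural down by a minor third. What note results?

E

A third below G lands on the letter E.
A minor third spans 3 semitones, so G moves to pitch class 4. On the letter E that is E.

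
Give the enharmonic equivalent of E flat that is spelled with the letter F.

Fbb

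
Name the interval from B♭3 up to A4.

major seventh

Counting letters B–C–D–E–F–G–A gives a seventh.
Bb→A = 11 semitones, exactly the major seventh.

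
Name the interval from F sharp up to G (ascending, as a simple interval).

minor second

The letter names run F→G, a span of 1 letter step, so the interval is some kind of second.
F# to G is 1 semitone. A major second is 2, so 1 makes it minor.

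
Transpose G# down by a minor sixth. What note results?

B#

A sixth below G lands on the letter B.
A minor sixth spans 8 semitones, so G# moves to pitch class 0. On the letter B that is B#.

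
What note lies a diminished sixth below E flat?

A sixth below E lands on the letter G.
A diminished sixth spans 7 semitones, so Eb moves to pitch class 8. On the letter G that is G#.

G#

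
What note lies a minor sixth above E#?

A sixth above E lands on the letter C.
A minor sixth spans 8 semitones, so E# moves to pitch class 1. On the letter C that is C#.

C#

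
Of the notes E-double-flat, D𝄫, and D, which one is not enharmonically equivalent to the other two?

In 12-tone equal temperament, enharmonic equivalents share a pitch class. Ebb is pitch class 2; Dbb is pitch class 0; D is pitch class 2.
Ebb and D share pitch class 2, while Dbb is pitch class 0.

Dbb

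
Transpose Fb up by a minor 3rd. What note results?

Abb

A third above F lands on the letter A.
A minor third spans 3 semitones, so Fb moves to pitch class 7. On the letter A that is Abb.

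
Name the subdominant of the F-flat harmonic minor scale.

Bbb

The Fb harmonic minor scale runs Fb Gb Abb Bbb Cb Dbb Eb.
Degree 4 is Bbb.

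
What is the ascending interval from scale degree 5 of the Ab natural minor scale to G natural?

major third

Scale degree 5 of Ab natural minor is Eb.
Eb up to G: letters E→G make it a third; 4 semitones makes it major.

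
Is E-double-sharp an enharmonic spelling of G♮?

No

Two spellings are enharmonically equivalent only if they share a pitch class.
Here E## → 6, G → 7; 6 ≠ 7, so they are not.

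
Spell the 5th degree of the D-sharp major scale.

Degree 5 takes the letter 4 steps above D, which is A.
In major, degree 5 sits 7 semitones above the tonic. D# + 7 semitones is pitch class 10, spelled on A as A#.

A#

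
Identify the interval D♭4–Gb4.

perfect fourth

Counting letters D–E–F–G gives a fourth.
Db→Gb = 5 semitones, exactly the perfect fourth.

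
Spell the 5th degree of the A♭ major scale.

Eb

Degree 5 takes the letter 4 steps above A, which is E.
In major, degree 5 sits 7 semitones above the tonic. Ab + 7 semitones is pitch class 3, spelled on E as Eb.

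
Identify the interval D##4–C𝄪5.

minor seventh

Counting letters D–E–F–G–A–B–C gives a seventh.
D##→C## = 10 semitones, 1 narrower than the major seventh (11), so minor.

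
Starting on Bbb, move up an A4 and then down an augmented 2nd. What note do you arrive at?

Dbb

An augmented fourth up from Bbb is Eb (letter E, 6 semitones up).
An augmented second down from Eb is Dbb (letter D, 3 semitones down).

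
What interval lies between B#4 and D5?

Counting letters B–C–D gives a third.
B#→D = 2 semitones, 2 narrower than the major third (4), so diminished.

diminished third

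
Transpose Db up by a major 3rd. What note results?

F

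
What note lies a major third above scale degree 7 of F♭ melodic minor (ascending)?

G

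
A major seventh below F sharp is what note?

G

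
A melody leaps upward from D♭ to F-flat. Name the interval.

minor third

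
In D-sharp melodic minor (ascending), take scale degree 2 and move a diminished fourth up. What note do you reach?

A

Scale degree 2 of D# melodic minor (ascending) is E#.
A diminished fourth (4 semitones) above E# lands on the letter A, giving A.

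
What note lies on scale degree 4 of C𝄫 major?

Degree 4 takes the letter 3 steps above C, which is F.
In major, degree 4 sits 5 semitones above the tonic. Cbb + 5 semitones is pitch class 3, spelled on F as Fbb.

Fbb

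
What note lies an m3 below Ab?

A down a major third is F, so the target letter is F.
From Ab, a minor third is 3 semitones down: F.

F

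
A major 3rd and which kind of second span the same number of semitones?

doubly augmented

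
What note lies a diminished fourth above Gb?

G up a perfect fourth is C, so the target letter is C.
From Gb, a diminished fourth is 4 semitones up: Cbb.

Cbb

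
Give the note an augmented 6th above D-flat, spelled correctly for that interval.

B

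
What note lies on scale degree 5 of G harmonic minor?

Degree 5 takes the letter 4 steps above G, which is D.
In harmonic minor, degree 5 sits 7 semitones above the tonic. G + 7 semitones is pitch class 2, spelled on D as D.

D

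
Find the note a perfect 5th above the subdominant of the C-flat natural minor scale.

The subdominant of Cb natural minor is Fb.
A perfect fifth (7 semitones) above Fb lands on the letter C, giving Cb.

Cb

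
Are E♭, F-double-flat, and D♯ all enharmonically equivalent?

Yes

Eb is pitch class 3; Fbb is pitch class 3; D# is pitch class 3.
All spellings map to pitch class 3, so they are enharmonically equivalent.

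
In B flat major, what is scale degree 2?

C

The Bb major scale runs Bb C D Eb F G A.
Degree 2 is C.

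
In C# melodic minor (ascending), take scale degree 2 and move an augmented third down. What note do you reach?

Bb

Scale degree 2 of C# melodic minor (ascending) is D#.
An augmented third (5 semitones) below D# lands on the letter B, giving Bb.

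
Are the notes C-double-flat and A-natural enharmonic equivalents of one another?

No

Cbb is pitch class 10; A is pitch class 9.
The pitch classes differ (10 vs. 9), so they are not enharmonic equivalents.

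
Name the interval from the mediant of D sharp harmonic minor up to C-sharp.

perfect fifth

The mediant of D# harmonic minor is F#.
F# up to C#: letters F→C make it a fifth; 7 semitones makes it perfect.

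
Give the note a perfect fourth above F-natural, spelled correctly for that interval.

F up a perfect fourth is Bb, so the target letter is B.
From F, a perfect fourth is 5 semitones up: Bb.

Bb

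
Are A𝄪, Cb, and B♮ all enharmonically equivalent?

Yes

A## = pitch class 11 and Cb = pitch class 11 and B = pitch class 11 — the same pitch class, so they are enharmonic equivalents.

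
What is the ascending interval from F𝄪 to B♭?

doubly diminished fourth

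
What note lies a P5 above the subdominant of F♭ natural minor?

The subdominant of Fb natural minor is Bbb.
A perfect fifth (7 semitones) above Bbb lands on the letter F, giving Fb.

Fb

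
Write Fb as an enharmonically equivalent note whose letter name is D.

D##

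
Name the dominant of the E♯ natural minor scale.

B#

The E# natural minor scale runs E# F## G# A# B# C# D#.
Degree 5 is B#.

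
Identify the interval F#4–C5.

diminished fifth

The letter names run F→C, a span of 4 letter steps, so the interval is some kind of fifth.
F# to C is 6 semitones. A perfect fifth is 7, so 6 makes it diminished.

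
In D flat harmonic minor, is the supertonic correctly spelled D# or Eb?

Eb

Each scale degree takes a distinct letter name. Degree 2 of a scale on D must use the letter E.
Eb and D# are enharmonically the same pitch, but only Eb uses the letter E, so it is the correct spelling here.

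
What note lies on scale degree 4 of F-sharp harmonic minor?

B

The F# harmonic minor scale runs F# G# A B C# D E#.
Degree 4 is B.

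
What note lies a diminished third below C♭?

A third below C lands on the letter A.
A diminished third spans 2 semitones, so Cb moves to pitch class 9. On the letter A that is A.

A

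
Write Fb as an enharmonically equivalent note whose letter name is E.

E

Plain E sits at the same pitch as Fb, so on the letter E the same pitch needs a natural: E.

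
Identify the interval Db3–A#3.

Counting letters D–E–F–G–A gives a fifth.
Db→A# = 9 semitones, 2 wider than the perfect fifth (7), so doubly augmented.

doubly augmented fifth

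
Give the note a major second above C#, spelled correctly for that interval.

D#

C up a major second is D, so the target letter is D.
From C#, a major second is 2 semitones up: D#.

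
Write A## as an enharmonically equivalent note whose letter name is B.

Plain B sits at the same pitch as A##, so on the letter B the same pitch needs a natural: B.

B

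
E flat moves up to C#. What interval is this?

Counting letters E–F–G–A–B–C gives a sixth.
Eb→C# = 10 semitones, 1 wider than the major sixth (9), so augmented.

augmented sixth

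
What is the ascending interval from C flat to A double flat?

minor sixth

The letter names run C→A, a span of 5 letter steps, so the interval is some kind of sixth.
Cb to Abb is 8 semitones. A major sixth is 9, so 8 makes it minor.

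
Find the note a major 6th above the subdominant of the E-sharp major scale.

The subdominant of E# major is A#.
A major sixth (9 semitones) above A# lands on the letter F, giving F##.

F##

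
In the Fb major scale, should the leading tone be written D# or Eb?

Eb

Each scale degree takes a distinct letter name. Degree 7 of a scale on F must use the letter E.
Eb and D# are enharmonically the same pitch, but only Eb uses the letter E, so it is the correct spelling here.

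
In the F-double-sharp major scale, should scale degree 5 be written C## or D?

C##

Each scale degree takes a distinct letter name. Degree 5 of a scale on F must use the letter C.
C## and D are enharmonically the same pitch, but only C## uses the letter C, so it is the correct spelling here.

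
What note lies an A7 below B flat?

A seventh below B lands on the letter C.
An augmented seventh spans 12 semitones, so Bb moves to pitch class 10. On the letter C that is Cbb.

Cbb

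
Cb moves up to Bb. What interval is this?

The letter names run C→B, a span of 6 letter steps, so the interval is some kind of seventh.
Cb to Bb is 11 semitones. A major seventh is 11, so 11 makes it major.

major seventh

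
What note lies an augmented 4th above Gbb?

G up a perfect fourth is C, so the target letter is C.
From Gbb, an augmented fourth is 6 semitones up: Cb.

Cb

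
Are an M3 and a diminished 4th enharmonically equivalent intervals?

A major third spans 4 semitones; a diminished fourth spans 4.
They are enharmonically equivalent.

Yes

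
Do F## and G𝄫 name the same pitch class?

Two spellings are enharmonically equivalent only if they share a pitch class.
Here F## → 7, Gbb → 5; 5 ≠ 7, so they are not.

No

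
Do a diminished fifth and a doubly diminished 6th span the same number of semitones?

A diminished fifth spans 6 semitones; a doubly diminished sixth spans 6.
They are enharmonically equivalent.

Yes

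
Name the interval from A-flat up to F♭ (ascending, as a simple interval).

minor sixth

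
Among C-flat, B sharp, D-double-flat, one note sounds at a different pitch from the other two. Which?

In 12-tone equal temperament, enharmonic equivalents share a pitch class. Cb is pitch class 11; B# is pitch class 0; Dbb is pitch class 0.
B# and Dbb share pitch class 0, while Cb is pitch class 11.

Cb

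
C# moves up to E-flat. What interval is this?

Counting letters C–D–E gives a third.
C#→Eb = 2 semitones, 2 narrower than the major third (4), so diminished.

diminished third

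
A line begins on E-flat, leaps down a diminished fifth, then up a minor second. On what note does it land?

Bb

A diminished fifth down from Eb is A (letter A, 6 semitones down).
A minor second up from A is Bb (letter B, 1 semitone up).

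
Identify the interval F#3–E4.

minor seventh

Counting letters F–G–A–B–C–D–E gives a seventh.
F#→E = 10 semitones, 1 narrower than the major seventh (11), so minor.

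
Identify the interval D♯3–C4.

The letter names run D→C, a span of 6 letter steps, so the interval is some kind of seventh.
D# to C is 9 semitones. A major seventh is 11, so 9 makes it diminished.

diminished seventh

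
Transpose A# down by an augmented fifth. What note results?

A fifth below A lands on the letter D.
An augmented fifth spans 8 semitones, so A# moves to pitch class 2. On the letter D that is D.

D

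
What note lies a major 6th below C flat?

Ebb

C down a major sixth is Eb, so the target letter is E.
From Cb, a major sixth is 9 semitones down: Ebb.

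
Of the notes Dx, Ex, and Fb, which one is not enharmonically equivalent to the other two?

E##

In 12-tone equal temperament, enharmonic equivalents share a pitch class. D## is pitch class 4; E## is pitch class 6; Fb is pitch class 4.
D## and Fb share pitch class 4, while E## is pitch class 6.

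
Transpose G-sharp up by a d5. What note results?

D

G up a perfect fifth is D, so the target letter is D.
From G#, a diminished fifth is 6 semitones up: D.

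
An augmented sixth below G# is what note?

Bb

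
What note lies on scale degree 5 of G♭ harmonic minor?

Db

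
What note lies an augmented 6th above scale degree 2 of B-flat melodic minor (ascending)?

Scale degree 2 of Bb melodic minor (ascending) is C.
An augmented sixth (10 semitones) above C lands on the letter A, giving A#.

A#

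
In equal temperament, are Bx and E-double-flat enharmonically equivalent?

Two spellings are enharmonically equivalent only if they share a pitch class.
Here B## → 1, Ebb → 2; 1 ≠ 2, so they are not.

No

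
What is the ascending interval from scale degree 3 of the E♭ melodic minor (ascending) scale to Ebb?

minor sixth

Scale degree 3 of Eb melodic minor (ascending) is Gb.
Gb up to Ebb: letters G→E make it a sixth; 8 semitones makes it minor.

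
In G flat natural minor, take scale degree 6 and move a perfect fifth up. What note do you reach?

Bbb

Scale degree 6 of Gb natural minor is Ebb.
A perfect fifth (7 semitones) above Ebb lands on the letter B, giving Bbb.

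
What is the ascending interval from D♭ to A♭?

perfect fifth

The letter names run D→A, a span of 4 letter steps, so the interval is some kind of fifth.
Db to Ab is 7 semitones. A perfect fifth is 7, so 7 makes it perfect.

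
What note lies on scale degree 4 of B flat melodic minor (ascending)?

Eb

Degree 4 takes the letter 3 steps above B, which is E.
In melodic minor (ascending), degree 4 sits 5 semitones above the tonic. Bb + 5 semitones is pitch class 3, spelled on E as Eb.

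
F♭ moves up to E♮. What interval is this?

The letter names run F→E, a span of 6 letter steps, so the interval is some kind of seventh.
Fb to E is 12 semitones. A major seventh is 11, so 12 makes it augmented.

augmented seventh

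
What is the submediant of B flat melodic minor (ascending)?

The Bb melodic minor (ascending) scale runs Bb C Db Eb F G A.
Degree 6 is G.

G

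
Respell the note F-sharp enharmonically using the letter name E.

E##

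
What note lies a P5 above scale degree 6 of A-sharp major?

Scale degree 6 of A# major is F##.
A perfect fifth (7 semitones) above F## lands on the letter C, giving C##.

C##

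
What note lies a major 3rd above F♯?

A#

A third above F lands on the letter A.
A major third spans 4 semitones, so F# moves to pitch class 10. On the letter A that is A#.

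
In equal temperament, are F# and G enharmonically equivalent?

No

F# is pitch class 6; G is pitch class 7.
The pitch classes differ (6 vs. 7), so they are not enharmonic equivalents.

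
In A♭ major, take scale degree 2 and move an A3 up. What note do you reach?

D#

Scale degree 2 of Ab major is Bb.
An augmented third (5 semitones) above Bb lands on the letter D, giving D#.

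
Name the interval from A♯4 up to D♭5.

doubly diminished fourth

Counting letters A–B–C–D gives a fourth.
A#→Db = 3 semitones, 2 narrower than the perfect fourth (5), so doubly diminished.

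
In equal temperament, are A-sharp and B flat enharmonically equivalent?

A# = pitch class 10 and Bb = pitch class 10 — the same pitch class, so they are enharmonic equivalents.

Yes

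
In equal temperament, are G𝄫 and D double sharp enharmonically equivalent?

No

Two spellings are enharmonically equivalent only if they share a pitch class.
Here Gbb → 5, D## → 4; 4 ≠ 5, so they are not.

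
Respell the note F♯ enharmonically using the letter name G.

Plain G sits 1 semitone above F#, so on the letter G the same pitch needs a flat: Gb.

Gb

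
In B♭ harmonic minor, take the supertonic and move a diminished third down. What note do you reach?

A#

The supertonic of Bb harmonic minor is C.
A diminished third (2 semitones) below C lands on the letter A, giving A#.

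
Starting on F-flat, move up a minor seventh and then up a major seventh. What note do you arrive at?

Db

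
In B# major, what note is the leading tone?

The B# major scale runs B# C## D## E# F## G## A##.
Degree 7 is A##.

A##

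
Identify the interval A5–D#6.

The letter names run A→D, a span of 3 letter steps, so the interval is some kind of fourth.
A to D# is 6 semitones. A perfect fourth is 5, so 6 makes it augmented.

augmented fourth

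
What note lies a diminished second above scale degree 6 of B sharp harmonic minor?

Scale degree 6 of B# harmonic minor is G#.
A diminished second (0 semitones) above G# lands on the letter A, giving Ab.

Ab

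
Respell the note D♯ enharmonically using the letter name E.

D# is pitch class 3. The letter E alone is pitch class 4.
To reach pitch class 3 from E requires an offset of -1 semitone, i.e. flat: Eb.

Eb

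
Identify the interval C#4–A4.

Counting letters C–D–E–F–G–A gives a sixth.
C#→A = 8 semitones, 1 narrower than the major sixth (9), so minor.

minor sixth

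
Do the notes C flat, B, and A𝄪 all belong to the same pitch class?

Yes

Cb is pitch class 11; B is pitch class 11; A## is pitch class 11.
All spellings map to pitch class 11, so they are enharmonically equivalent.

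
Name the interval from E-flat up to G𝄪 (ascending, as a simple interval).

Counting letters E–F–G gives a third.
Eb→G## = 6 semitones, 2 wider than the major third (4), so doubly augmented.

doubly augmented third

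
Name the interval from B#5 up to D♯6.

Counting letters B–C–D gives a third.
B#→D# = 3 semitones, 1 narrower than the major third (4), so minor.

minor third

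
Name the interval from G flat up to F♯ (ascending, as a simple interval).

The letter names run G→F, a span of 6 letter steps, so the interval is some kind of seventh.
Gb to F# is 12 semitones. A major seventh is 11, so 12 makes it augmented.

augmented seventh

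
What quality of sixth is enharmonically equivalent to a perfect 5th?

diminished

A perfect fifth spans 7 semitones.
A sixth spanning 7 semitones is diminished (the major sixth is 9).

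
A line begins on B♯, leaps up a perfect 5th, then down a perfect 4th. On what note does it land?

C##

A perfect fifth up from B# is F## (letter F, 7 semitones up).
A perfect fourth down from F## is C## (letter C, 5 semitones down).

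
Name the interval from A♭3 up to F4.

Counting letters A–B–C–D–E–F gives a sixth.
Ab→F = 9 semitones, exactly the major sixth.

major sixth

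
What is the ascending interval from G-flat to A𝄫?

minor second

Counting letters G–A gives a second.
Gb→Abb = 1 semitone, 1 narrower than the major second (2), so minor.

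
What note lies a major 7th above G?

F#

G up a major seventh is F#, so the target letter is F.
From G, a major seventh is 11 semitones up: F#.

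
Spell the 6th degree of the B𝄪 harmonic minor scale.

G##

Degree 6 takes the letter 5 steps above B, which is G.
In harmonic minor, degree 6 sits 8 semitones above the tonic. B## + 8 semitones is pitch class 9, spelled on G as G##.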